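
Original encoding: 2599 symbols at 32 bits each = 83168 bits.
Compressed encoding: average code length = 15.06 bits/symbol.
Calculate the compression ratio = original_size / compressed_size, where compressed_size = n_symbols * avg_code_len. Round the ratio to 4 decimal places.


original_size = n_symbols * orig_bits = 2599 * 32 = 83168 bits
compressed_size = n_symbols * avg_code_len = 2599 * 15.06 = 39140.94 bits
ratio = original_size / compressed_size = 83168 / 39140.94 = 2.1248

Compression ratio = 2.1248


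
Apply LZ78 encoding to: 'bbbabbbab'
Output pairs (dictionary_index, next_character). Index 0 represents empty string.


LZ78 encoding steps:
Dictionary: {0: ''}
Step 1: w='' (idx 0), next='b' -> output (0, 'b'), add 'b' as idx 1
Step 2: w='b' (idx 1), next='b' -> output (1, 'b'), add 'bb' as idx 2
Step 3: w='' (idx 0), next='a' -> output (0, 'a'), add 'a' as idx 3
Step 4: w='bb' (idx 2), next='b' -> output (2, 'b'), add 'bbb' as idx 4
Step 5: w='a' (idx 3), next='b' -> output (3, 'b'), add 'ab' as idx 5


Encoded: [(0, 'b'), (1, 'b'), (0, 'a'), (2, 'b'), (3, 'b')]


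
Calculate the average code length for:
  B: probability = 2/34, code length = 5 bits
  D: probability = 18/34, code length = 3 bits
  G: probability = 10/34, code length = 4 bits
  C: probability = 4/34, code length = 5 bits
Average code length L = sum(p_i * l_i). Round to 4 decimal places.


Weighted contributions p_i * l_i:
  B: (2/34) * 5 = 10/34
  D: (18/34) * 3 = 54/34
  G: (10/34) * 4 = 40/34
  C: (4/34) * 5 = 20/34
Sum = (10 + 54 + 40 + 20)/34 = 124/34

L = 124/34 = 3.6471 bits/symbol


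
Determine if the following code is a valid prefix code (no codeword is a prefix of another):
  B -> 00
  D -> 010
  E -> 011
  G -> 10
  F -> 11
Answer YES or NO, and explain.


Checking each pair (does one codeword prefix another?):
  B='00' vs D='010': no prefix
  B='00' vs E='011': no prefix
  B='00' vs G='10': no prefix
  B='00' vs F='11': no prefix
  D='010' vs B='00': no prefix
  D='010' vs E='011': no prefix
  D='010' vs G='10': no prefix
  D='010' vs F='11': no prefix
  E='011' vs B='00': no prefix
  E='011' vs D='010': no prefix
  E='011' vs G='10': no prefix
  E='011' vs F='11': no prefix
  G='10' vs B='00': no prefix
  G='10' vs D='010': no prefix
  G='10' vs E='011': no prefix
  G='10' vs F='11': no prefix
  F='11' vs B='00': no prefix
  F='11' vs D='010': no prefix
  F='11' vs E='011': no prefix
  F='11' vs G='10': no prefix
No violation found over all pairs.

YES -- this is a valid prefix code. No codeword is a prefix of any other codeword.


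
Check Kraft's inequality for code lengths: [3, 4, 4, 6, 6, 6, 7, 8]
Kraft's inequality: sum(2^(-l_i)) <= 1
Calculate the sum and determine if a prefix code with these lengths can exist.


Sum = 2^(-3) + 2^(-4) + 2^(-4) + 2^(-6) + 2^(-6) + 2^(-6) + 2^(-7) + 2^(-8)
    = 0.125 + 0.0625 + 0.0625 + 0.015625 + 0.015625 + 0.015625 + 0.0078125 + 0.00390625
    = 79/256 = 0.30859375
Since 0.30859375 <= 1, Kraft's inequality IS satisfied.
A prefix code with these lengths CAN exist.

Kraft sum = 0.30859375. Satisfied.


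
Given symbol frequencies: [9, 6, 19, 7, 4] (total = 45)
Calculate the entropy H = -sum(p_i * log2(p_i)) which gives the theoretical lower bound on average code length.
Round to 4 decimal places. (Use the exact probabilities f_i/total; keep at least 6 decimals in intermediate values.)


Per-symbol terms -p_i * log2(p_i) with p_i = f_i/45:
  p = 9/45 = 0.200000: log2(p) = -2.321928, -p*log2(p) = 0.464386
  p = 6/45 = 0.133333: log2(p) = -2.906891, -p*log2(p) = 0.387585
  p = 19/45 = 0.422222: log2(p) = -1.243926, -p*log2(p) = 0.525213
  p = 7/45 = 0.155556: log2(p) = -2.684498, -p*log2(p) = 0.417589
  p = 4/45 = 0.088889: log2(p) = -3.491853, -p*log2(p) = 0.310387
H = 0.464386 + 0.387585 + 0.525213 + 0.417589 + 0.310387 = 2.105160

H = 2.1052 bits/symbol


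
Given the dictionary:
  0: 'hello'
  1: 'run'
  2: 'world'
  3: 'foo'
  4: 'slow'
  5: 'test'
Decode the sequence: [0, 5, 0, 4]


Look up each index in the dictionary:
  0 -> 'hello'
  5 -> 'test'
  0 -> 'hello'
  4 -> 'slow'

Decoded: "hello test hello slow"


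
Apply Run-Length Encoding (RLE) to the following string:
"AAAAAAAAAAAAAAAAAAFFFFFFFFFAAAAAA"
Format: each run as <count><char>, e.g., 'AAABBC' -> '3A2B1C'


Scanning runs left to right:
  i=0: run of 'A' x 18 -> '18A'
  i=18: run of 'F' x 9 -> '9F'
  i=27: run of 'A' x 6 -> '6A'

RLE = 18A9F6A


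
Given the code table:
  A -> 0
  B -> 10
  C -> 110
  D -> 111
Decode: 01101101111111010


Decoding:
0 -> A
110 -> C
110 -> C
111 -> D
111 -> D
10 -> B
10 -> B


Result: ACCDDBB


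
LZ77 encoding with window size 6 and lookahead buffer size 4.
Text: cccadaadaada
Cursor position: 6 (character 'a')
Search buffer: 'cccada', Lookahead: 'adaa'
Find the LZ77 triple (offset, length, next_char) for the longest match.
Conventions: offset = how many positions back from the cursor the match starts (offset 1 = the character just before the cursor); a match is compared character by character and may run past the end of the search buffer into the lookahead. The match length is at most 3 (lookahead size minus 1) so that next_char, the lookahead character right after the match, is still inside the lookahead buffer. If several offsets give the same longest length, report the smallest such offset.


Try each offset into the search buffer:
  offset=1 (pos 5, char 'a'): match length 1
  offset=2 (pos 4, char 'd'): match length 0
  offset=3 (pos 3, char 'a'): match length 3
  offset=4 (pos 2, char 'c'): match length 0
  offset=5 (pos 1, char 'c'): match length 0
  offset=6 (pos 0, char 'c'): match length 0
Longest match has length 3 at offset 3.
next_char = character at position 6 + 3 = 9 -> 'a'

Best match: offset=3, length=3 (matching 'ada' starting at position 3)
LZ77 triple: (3, 3, 'a')


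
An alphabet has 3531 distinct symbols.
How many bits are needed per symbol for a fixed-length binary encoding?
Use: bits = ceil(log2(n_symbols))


log2(3531) = 11.7859
Bracket: 2^11 = 2048 < 3531 <= 2^12 = 4096
So ceil(log2(3531)) = 12

bits = ceil(log2(3531)) = ceil(11.7859) = 12 bits


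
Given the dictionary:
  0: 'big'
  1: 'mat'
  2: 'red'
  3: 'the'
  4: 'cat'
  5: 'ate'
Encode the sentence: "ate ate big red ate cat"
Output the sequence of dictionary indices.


Look up each word in the dictionary:
  'ate' -> 5
  'ate' -> 5
  'big' -> 0
  'red' -> 2
  'ate' -> 5
  'cat' -> 4

Encoded: [5, 5, 0, 2, 5, 4]


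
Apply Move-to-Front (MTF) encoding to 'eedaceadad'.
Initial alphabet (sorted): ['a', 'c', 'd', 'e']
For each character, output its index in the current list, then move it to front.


MTF encoding:
'e': index 3 in ['a', 'c', 'd', 'e'] -> ['e', 'a', 'c', 'd']
'e': index 0 in ['e', 'a', 'c', 'd'] -> ['e', 'a', 'c', 'd']
'd': index 3 in ['e', 'a', 'c', 'd'] -> ['d', 'e', 'a', 'c']
'a': index 2 in ['d', 'e', 'a', 'c'] -> ['a', 'd', 'e', 'c']
'c': index 3 in ['a', 'd', 'e', 'c'] -> ['c', 'a', 'd', 'e']
'e': index 3 in ['c', 'a', 'd', 'e'] -> ['e', 'c', 'a', 'd']
'a': index 2 in ['e', 'c', 'a', 'd'] -> ['a', 'e', 'c', 'd']
'd': index 3 in ['a', 'e', 'c', 'd'] -> ['d', 'a', 'e', 'c']
'a': index 1 in ['d', 'a', 'e', 'c'] -> ['a', 'd', 'e', 'c']
'd': index 1 in ['a', 'd', 'e', 'c'] -> ['d', 'a', 'e', 'c']


Output: [3, 0, 3, 2, 3, 3, 2, 3, 1, 1]


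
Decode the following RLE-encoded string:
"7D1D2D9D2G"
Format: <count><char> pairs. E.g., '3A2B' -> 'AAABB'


Expanding each <count><char> pair:
  7D -> 'DDDDDDD'
  1D -> 'D'
  2D -> 'DD'
  9D -> 'DDDDDDDDD'
  2G -> 'GG'

Decoded = DDDDDDDDDDDDDDDDDDDGG


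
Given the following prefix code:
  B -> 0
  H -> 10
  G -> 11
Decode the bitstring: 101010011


Decoding step by step:
Bits 10 -> H
Bits 10 -> H
Bits 10 -> H
Bits 0 -> B
Bits 11 -> G


Decoded message: HHHBG


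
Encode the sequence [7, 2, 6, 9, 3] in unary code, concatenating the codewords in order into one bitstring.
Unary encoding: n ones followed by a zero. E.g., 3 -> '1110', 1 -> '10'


Encode each number as n ones followed by a terminating 0:
  7 -> 11111110 (8 bits)
  2 -> 110 (3 bits)
  6 -> 1111110 (7 bits)
  9 -> 1111111110 (10 bits)
  3 -> 1110 (4 bits)
Total length = 8 + 3 + 7 + 10 + 4 = 32 bits.

Unary([7, 2, 6, 9, 3]) = 11111110110111111011111111101110 (32 bits)


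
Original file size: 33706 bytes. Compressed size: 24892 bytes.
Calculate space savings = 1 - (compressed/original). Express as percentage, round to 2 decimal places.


ratio = compressed/original = 24892/33706 = 0.738504
savings = 1 - ratio = 1 - 0.738504 = 0.261496
as a percentage: 0.261496 * 100 = 26.15%

Space savings = 1 - 24892/33706 = 26.15%


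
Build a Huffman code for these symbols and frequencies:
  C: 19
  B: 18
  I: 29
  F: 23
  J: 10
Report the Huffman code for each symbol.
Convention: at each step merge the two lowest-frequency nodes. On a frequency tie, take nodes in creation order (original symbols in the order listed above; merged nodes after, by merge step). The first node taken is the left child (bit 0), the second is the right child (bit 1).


Huffman tree construction:
Step 1: Merge J(10) + B(18) = 28
Step 2: Merge C(19) + F(23) = 42
Step 3: Merge (J+B)(28) + I(29) = 57
Step 4: Merge (C+F)(42) + ((J+B)+I)(57) = 99
Read each symbol's code off the tree from the root (left child = 0, right child = 1).

Codes:
  C: 00 (length 2)
  B: 101 (length 3)
  I: 11 (length 2)
  F: 01 (length 2)
  J: 100 (length 3)
Average code length: 226/99 = 2.2828 bits/symbol


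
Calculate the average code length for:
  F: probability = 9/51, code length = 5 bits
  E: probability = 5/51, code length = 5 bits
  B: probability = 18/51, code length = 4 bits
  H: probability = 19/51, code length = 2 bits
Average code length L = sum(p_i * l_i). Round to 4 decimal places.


Weighted contributions p_i * l_i:
  F: (9/51) * 5 = 45/51
  E: (5/51) * 5 = 25/51
  B: (18/51) * 4 = 72/51
  H: (19/51) * 2 = 38/51
Sum = (45 + 25 + 72 + 38)/51 = 180/51

L = 180/51 = 3.5294 bits/symbol


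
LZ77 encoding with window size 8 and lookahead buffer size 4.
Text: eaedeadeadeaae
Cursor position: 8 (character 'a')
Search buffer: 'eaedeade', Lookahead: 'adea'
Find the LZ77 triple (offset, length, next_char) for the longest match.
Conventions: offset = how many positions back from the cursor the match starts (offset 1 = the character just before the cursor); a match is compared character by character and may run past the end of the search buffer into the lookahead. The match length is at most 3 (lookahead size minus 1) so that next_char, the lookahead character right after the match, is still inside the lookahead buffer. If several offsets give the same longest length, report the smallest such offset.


Try each offset into the search buffer:
  offset=1 (pos 7, char 'e'): match length 0
  offset=2 (pos 6, char 'd'): match length 0
  offset=3 (pos 5, char 'a'): match length 3
  offset=4 (pos 4, char 'e'): match length 0
  offset=5 (pos 3, char 'd'): match length 0
  offset=6 (pos 2, char 'e'): match length 0
  offset=7 (pos 1, char 'a'): match length 1
  offset=8 (pos 0, char 'e'): match length 0
Longest match has length 3 at offset 3.
next_char = character at position 8 + 3 = 11 -> 'a'

Best match: offset=3, length=3 (matching 'ade' starting at position 5)
LZ77 triple: (3, 3, 'a')


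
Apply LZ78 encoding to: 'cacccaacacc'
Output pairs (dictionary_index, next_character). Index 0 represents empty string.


LZ78 encoding steps:
Dictionary: {0: ''}
Step 1: w='' (idx 0), next='c' -> output (0, 'c'), add 'c' as idx 1
Step 2: w='' (idx 0), next='a' -> output (0, 'a'), add 'a' as idx 2
Step 3: w='c' (idx 1), next='c' -> output (1, 'c'), add 'cc' as idx 3
Step 4: w='c' (idx 1), next='a' -> output (1, 'a'), add 'ca' as idx 4
Step 5: w='a' (idx 2), next='c' -> output (2, 'c'), add 'ac' as idx 5
Step 6: w='ac' (idx 5), next='c' -> output (5, 'c'), add 'acc' as idx 6


Encoded: [(0, 'c'), (0, 'a'), (1, 'c'), (1, 'a'), (2, 'c'), (5, 'c')]


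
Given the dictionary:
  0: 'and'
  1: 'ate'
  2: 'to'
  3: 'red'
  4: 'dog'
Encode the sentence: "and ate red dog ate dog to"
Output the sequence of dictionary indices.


Look up each word in the dictionary:
  'and' -> 0
  'ate' -> 1
  'red' -> 3
  'dog' -> 4
  'ate' -> 1
  'dog' -> 4
  'to' -> 2

Encoded: [0, 1, 3, 4, 1, 4, 2]


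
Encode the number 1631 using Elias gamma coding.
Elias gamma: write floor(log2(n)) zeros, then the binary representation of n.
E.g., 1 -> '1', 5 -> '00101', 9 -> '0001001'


num_bits = floor(log2(1631)) + 1 = 11
leading_zeros = num_bits - 1 = 10
binary(1631) = 11001011111

Elias gamma(1631) = '0000000000' + '11001011111' = 000000000011001011111 (21 bits)


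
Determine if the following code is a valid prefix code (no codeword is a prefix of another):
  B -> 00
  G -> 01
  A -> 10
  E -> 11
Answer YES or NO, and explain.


Checking each pair (does one codeword prefix another?):
  B='00' vs G='01': no prefix
  B='00' vs A='10': no prefix
  B='00' vs E='11': no prefix
  G='01' vs B='00': no prefix
  G='01' vs A='10': no prefix
  G='01' vs E='11': no prefix
  A='10' vs B='00': no prefix
  A='10' vs G='01': no prefix
  A='10' vs E='11': no prefix
  E='11' vs B='00': no prefix
  E='11' vs G='01': no prefix
  E='11' vs A='10': no prefix
No violation found over all pairs.

YES -- this is a valid prefix code. No codeword is a prefix of any other codeword.


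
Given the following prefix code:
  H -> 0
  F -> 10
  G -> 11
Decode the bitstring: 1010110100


Decoding step by step:
Bits 10 -> F
Bits 10 -> F
Bits 11 -> G
Bits 0 -> H
Bits 10 -> F
Bits 0 -> H


Decoded message: FFGHFH


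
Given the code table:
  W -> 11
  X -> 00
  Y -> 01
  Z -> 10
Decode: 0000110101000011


Decoding:
00 -> X
00 -> X
11 -> W
01 -> Y
01 -> Y
00 -> X
00 -> X
11 -> W


Result: XXWYYXXW


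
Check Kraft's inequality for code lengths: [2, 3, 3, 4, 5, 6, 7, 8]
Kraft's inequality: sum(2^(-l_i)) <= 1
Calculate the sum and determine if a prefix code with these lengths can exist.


Sum = 2^(-2) + 2^(-3) + 2^(-3) + 2^(-4) + 2^(-5) + 2^(-6) + 2^(-7) + 2^(-8)
    = 0.25 + 0.125 + 0.125 + 0.0625 + 0.03125 + 0.015625 + 0.0078125 + 0.00390625
    = 159/256 = 0.62109375
Since 0.62109375 <= 1, Kraft's inequality IS satisfied.
A prefix code with these lengths CAN exist.

Kraft sum = 0.62109375. Satisfied.


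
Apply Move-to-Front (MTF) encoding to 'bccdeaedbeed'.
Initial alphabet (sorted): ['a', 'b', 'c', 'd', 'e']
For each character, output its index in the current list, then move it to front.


MTF encoding:
'b': index 1 in ['a', 'b', 'c', 'd', 'e'] -> ['b', 'a', 'c', 'd', 'e']
'c': index 2 in ['b', 'a', 'c', 'd', 'e'] -> ['c', 'b', 'a', 'd', 'e']
'c': index 0 in ['c', 'b', 'a', 'd', 'e'] -> ['c', 'b', 'a', 'd', 'e']
'd': index 3 in ['c', 'b', 'a', 'd', 'e'] -> ['d', 'c', 'b', 'a', 'e']
'e': index 4 in ['d', 'c', 'b', 'a', 'e'] -> ['e', 'd', 'c', 'b', 'a']
'a': index 4 in ['e', 'd', 'c', 'b', 'a'] -> ['a', 'e', 'd', 'c', 'b']
'e': index 1 in ['a', 'e', 'd', 'c', 'b'] -> ['e', 'a', 'd', 'c', 'b']
'd': index 2 in ['e', 'a', 'd', 'c', 'b'] -> ['d', 'e', 'a', 'c', 'b']
'b': index 4 in ['d', 'e', 'a', 'c', 'b'] -> ['b', 'd', 'e', 'a', 'c']
'e': index 2 in ['b', 'd', 'e', 'a', 'c'] -> ['e', 'b', 'd', 'a', 'c']
'e': index 0 in ['e', 'b', 'd', 'a', 'c'] -> ['e', 'b', 'd', 'a', 'c']
'd': index 2 in ['e', 'b', 'd', 'a', 'c'] -> ['d', 'e', 'b', 'a', 'c']


Output: [1, 2, 0, 3, 4, 4, 1, 2, 4, 2, 0, 2]


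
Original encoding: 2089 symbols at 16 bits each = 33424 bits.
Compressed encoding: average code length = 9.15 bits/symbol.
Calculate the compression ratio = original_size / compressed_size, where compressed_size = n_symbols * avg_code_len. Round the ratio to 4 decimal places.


original_size = n_symbols * orig_bits = 2089 * 16 = 33424 bits
compressed_size = n_symbols * avg_code_len = 2089 * 9.15 = 19114.35 bits
ratio = original_size / compressed_size = 33424 / 19114.35 = 1.7486

Compression ratio = 1.7486


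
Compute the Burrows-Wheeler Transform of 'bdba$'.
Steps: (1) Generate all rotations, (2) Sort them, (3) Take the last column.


Rotations (sorted):
  0: $bdba -> last char: a
  1: a$bdb -> last char: b
  2: ba$bd -> last char: d
  3: bdba$ -> last char: $
  4: dba$b -> last char: b


BWT = abd$b


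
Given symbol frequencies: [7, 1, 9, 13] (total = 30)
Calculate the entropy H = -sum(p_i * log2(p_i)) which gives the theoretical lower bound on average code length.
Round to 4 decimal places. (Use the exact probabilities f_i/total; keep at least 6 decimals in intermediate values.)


Per-symbol terms -p_i * log2(p_i) with p_i = f_i/30:
  p = 7/30 = 0.233333: log2(p) = -2.099536, -p*log2(p) = 0.489892
  p = 1/30 = 0.033333: log2(p) = -4.906891, -p*log2(p) = 0.163563
  p = 9/30 = 0.300000: log2(p) = -1.736966, -p*log2(p) = 0.521090
  p = 13/30 = 0.433333: log2(p) = -1.206451, -p*log2(p) = 0.522795
H = 0.489892 + 0.163563 + 0.521090 + 0.522795 = 1.697340

H = 1.6973 bits/symbol


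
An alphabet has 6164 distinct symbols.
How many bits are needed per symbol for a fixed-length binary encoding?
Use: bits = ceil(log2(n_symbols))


log2(6164) = 12.5897
Bracket: 2^12 = 4096 < 6164 <= 2^13 = 8192
So ceil(log2(6164)) = 13

bits = ceil(log2(6164)) = ceil(12.5897) = 13 bits


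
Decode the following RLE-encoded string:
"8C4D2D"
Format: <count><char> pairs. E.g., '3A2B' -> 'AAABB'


Expanding each <count><char> pair:
  8C -> 'CCCCCCCC'
  4D -> 'DDDD'
  2D -> 'DD'

Decoded = CCCCCCCCDDDDDD


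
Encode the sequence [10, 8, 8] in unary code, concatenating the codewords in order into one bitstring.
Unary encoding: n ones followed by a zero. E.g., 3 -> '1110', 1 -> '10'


Encode each number as n ones followed by a terminating 0:
  10 -> 11111111110 (11 bits)
  8 -> 111111110 (9 bits)
  8 -> 111111110 (9 bits)
Total length = 11 + 9 + 9 = 29 bits.

Unary([10, 8, 8]) = 11111111110111111110111111110 (29 bits)


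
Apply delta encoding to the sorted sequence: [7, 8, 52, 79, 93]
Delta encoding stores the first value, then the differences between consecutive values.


First value: 7
Deltas:
  8 - 7 = 1
  52 - 8 = 44
  79 - 52 = 27
  93 - 79 = 14


Delta encoded: [7, 1, 44, 27, 14]


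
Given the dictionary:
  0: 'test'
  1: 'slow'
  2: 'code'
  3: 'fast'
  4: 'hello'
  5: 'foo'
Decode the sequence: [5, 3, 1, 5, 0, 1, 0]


Look up each index in the dictionary:
  5 -> 'foo'
  3 -> 'fast'
  1 -> 'slow'
  5 -> 'foo'
  0 -> 'test'
  1 -> 'slow'
  0 -> 'test'

Decoded: "foo fast slow foo test slow test"


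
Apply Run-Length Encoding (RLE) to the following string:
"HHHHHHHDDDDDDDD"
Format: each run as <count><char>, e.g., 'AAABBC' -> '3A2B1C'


Scanning runs left to right:
  i=0: run of 'H' x 7 -> '7H'
  i=7: run of 'D' x 8 -> '8D'

RLE = 7H8D


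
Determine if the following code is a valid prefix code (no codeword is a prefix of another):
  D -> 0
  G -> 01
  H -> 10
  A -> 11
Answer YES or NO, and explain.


Checking each pair (does one codeword prefix another?):
  D='0' vs G='01': prefix -- VIOLATION

NO -- this is NOT a valid prefix code. D (0) is a prefix of G (01).


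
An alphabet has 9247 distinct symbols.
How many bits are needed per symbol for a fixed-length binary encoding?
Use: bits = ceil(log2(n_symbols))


log2(9247) = 13.1748
Bracket: 2^13 = 8192 < 9247 <= 2^14 = 16384
So ceil(log2(9247)) = 14

bits = ceil(log2(9247)) = ceil(13.1748) = 14 bits


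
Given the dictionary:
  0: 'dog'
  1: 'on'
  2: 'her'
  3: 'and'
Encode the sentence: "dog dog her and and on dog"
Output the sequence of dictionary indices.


Look up each word in the dictionary:
  'dog' -> 0
  'dog' -> 0
  'her' -> 2
  'and' -> 3
  'and' -> 3
  'on' -> 1
  'dog' -> 0

Encoded: [0, 0, 2, 3, 3, 1, 0]


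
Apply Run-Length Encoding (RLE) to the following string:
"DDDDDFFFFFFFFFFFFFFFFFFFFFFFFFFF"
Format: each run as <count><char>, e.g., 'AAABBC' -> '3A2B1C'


Scanning runs left to right:
  i=0: run of 'D' x 5 -> '5D'
  i=5: run of 'F' x 27 -> '27F'

RLE = 5D27F


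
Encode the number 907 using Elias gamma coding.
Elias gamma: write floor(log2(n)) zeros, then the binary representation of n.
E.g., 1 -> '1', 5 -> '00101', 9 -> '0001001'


num_bits = floor(log2(907)) + 1 = 10
leading_zeros = num_bits - 1 = 9
binary(907) = 1110001011

Elias gamma(907) = '000000000' + '1110001011' = 0000000001110001011 (19 bits)


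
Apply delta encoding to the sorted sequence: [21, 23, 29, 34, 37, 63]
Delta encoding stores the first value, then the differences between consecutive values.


First value: 21
Deltas:
  23 - 21 = 2
  29 - 23 = 6
  34 - 29 = 5
  37 - 34 = 3
  63 - 37 = 26


Delta encoded: [21, 2, 6, 5, 3, 26]


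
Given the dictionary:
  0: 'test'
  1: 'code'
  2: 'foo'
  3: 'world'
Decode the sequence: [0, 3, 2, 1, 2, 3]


Look up each index in the dictionary:
  0 -> 'test'
  3 -> 'world'
  2 -> 'foo'
  1 -> 'code'
  2 -> 'foo'
  3 -> 'world'

Decoded: "test world foo code foo world"


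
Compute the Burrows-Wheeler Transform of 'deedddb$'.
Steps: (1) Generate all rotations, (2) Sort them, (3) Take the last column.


Rotations (sorted):
  0: $deedddb -> last char: b
  1: b$deeddd -> last char: d
  2: db$deedd -> last char: d
  3: ddb$deed -> last char: d
  4: dddb$dee -> last char: e
  5: deedddb$ -> last char: $
  6: edddb$de -> last char: e
  7: eedddb$d -> last char: d


BWT = bddde$ed


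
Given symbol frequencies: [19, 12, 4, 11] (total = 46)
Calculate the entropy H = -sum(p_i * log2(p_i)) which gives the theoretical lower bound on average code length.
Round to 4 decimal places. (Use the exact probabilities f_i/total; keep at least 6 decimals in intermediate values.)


Per-symbol terms -p_i * log2(p_i) with p_i = f_i/46:
  p = 19/46 = 0.413043: log2(p) = -1.275634, -p*log2(p) = 0.526892
  p = 12/46 = 0.260870: log2(p) = -1.938599, -p*log2(p) = 0.505722
  p = 4/46 = 0.086957: log2(p) = -3.523562, -p*log2(p) = 0.306397
  p = 11/46 = 0.239130: log2(p) = -2.064130, -p*log2(p) = 0.493596
H = 0.526892 + 0.505722 + 0.306397 + 0.493596 = 1.832607

H = 1.8326 bits/symbol


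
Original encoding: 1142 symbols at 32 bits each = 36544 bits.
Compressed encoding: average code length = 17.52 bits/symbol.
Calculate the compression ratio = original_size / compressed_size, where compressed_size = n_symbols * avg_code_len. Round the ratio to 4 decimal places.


original_size = n_symbols * orig_bits = 1142 * 32 = 36544 bits
compressed_size = n_symbols * avg_code_len = 1142 * 17.52 = 20007.84 bits
ratio = original_size / compressed_size = 36544 / 20007.84 = 1.8265

Compression ratio = 1.8265


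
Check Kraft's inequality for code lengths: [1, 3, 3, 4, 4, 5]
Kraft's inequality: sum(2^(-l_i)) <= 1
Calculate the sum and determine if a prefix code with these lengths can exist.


Sum = 2^(-1) + 2^(-3) + 2^(-3) + 2^(-4) + 2^(-4) + 2^(-5)
    = 0.5 + 0.125 + 0.125 + 0.0625 + 0.0625 + 0.03125
    = 29/32 = 0.90625
Since 0.90625 <= 1, Kraft's inequality IS satisfied.
A prefix code with these lengths CAN exist.

Kraft sum = 0.90625. Satisfied.


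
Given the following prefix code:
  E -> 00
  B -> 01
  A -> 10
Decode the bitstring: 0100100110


Decoding step by step:
Bits 01 -> B
Bits 00 -> E
Bits 10 -> A
Bits 01 -> B
Bits 10 -> A


Decoded message: BEABA


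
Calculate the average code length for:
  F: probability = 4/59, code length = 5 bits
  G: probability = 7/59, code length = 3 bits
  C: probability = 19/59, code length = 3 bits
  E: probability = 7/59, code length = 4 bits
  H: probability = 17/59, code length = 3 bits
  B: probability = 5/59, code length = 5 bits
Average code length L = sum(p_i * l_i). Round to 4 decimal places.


Weighted contributions p_i * l_i:
  F: (4/59) * 5 = 20/59
  G: (7/59) * 3 = 21/59
  C: (19/59) * 3 = 57/59
  E: (7/59) * 4 = 28/59
  H: (17/59) * 3 = 51/59
  B: (5/59) * 5 = 25/59
Sum = (20 + 21 + 57 + 28 + 51 + 25)/59 = 202/59

L = 202/59 = 3.4237 bits/symbol


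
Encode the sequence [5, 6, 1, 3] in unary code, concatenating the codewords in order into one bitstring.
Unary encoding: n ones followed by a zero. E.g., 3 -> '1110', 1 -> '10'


Encode each number as n ones followed by a terminating 0:
  5 -> 111110 (6 bits)
  6 -> 1111110 (7 bits)
  1 -> 10 (2 bits)
  3 -> 1110 (4 bits)
Total length = 6 + 7 + 2 + 4 = 19 bits.

Unary([5, 6, 1, 3]) = 1111101111110101110 (19 bits)


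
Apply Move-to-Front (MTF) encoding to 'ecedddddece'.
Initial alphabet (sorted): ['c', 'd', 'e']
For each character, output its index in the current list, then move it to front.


MTF encoding:
'e': index 2 in ['c', 'd', 'e'] -> ['e', 'c', 'd']
'c': index 1 in ['e', 'c', 'd'] -> ['c', 'e', 'd']
'e': index 1 in ['c', 'e', 'd'] -> ['e', 'c', 'd']
'd': index 2 in ['e', 'c', 'd'] -> ['d', 'e', 'c']
'd': index 0 in ['d', 'e', 'c'] -> ['d', 'e', 'c']
'd': index 0 in ['d', 'e', 'c'] -> ['d', 'e', 'c']
'd': index 0 in ['d', 'e', 'c'] -> ['d', 'e', 'c']
'd': index 0 in ['d', 'e', 'c'] -> ['d', 'e', 'c']
'e': index 1 in ['d', 'e', 'c'] -> ['e', 'd', 'c']
'c': index 2 in ['e', 'd', 'c'] -> ['c', 'e', 'd']
'e': index 1 in ['c', 'e', 'd'] -> ['e', 'c', 'd']


Output: [2, 1, 1, 2, 0, 0, 0, 0, 1, 2, 1]


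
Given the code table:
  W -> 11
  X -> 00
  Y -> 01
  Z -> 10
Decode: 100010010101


Decoding:
10 -> Z
00 -> X
10 -> Z
01 -> Y
01 -> Y
01 -> Y


Result: ZXZYYY


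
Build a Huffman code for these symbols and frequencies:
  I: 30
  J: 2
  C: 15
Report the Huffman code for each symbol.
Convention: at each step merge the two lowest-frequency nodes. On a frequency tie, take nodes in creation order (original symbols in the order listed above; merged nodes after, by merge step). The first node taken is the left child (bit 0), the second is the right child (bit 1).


Huffman tree construction:
Step 1: Merge J(2) + C(15) = 17
Step 2: Merge (J+C)(17) + I(30) = 47
Read each symbol's code off the tree from the root (left child = 0, right child = 1).

Codes:
  I: 1 (length 1)
  J: 00 (length 2)
  C: 01 (length 2)
Average code length: 64/47 = 1.3617 bits/symbol


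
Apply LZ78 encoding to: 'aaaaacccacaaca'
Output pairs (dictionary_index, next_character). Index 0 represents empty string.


LZ78 encoding steps:
Dictionary: {0: ''}
Step 1: w='' (idx 0), next='a' -> output (0, 'a'), add 'a' as idx 1
Step 2: w='a' (idx 1), next='a' -> output (1, 'a'), add 'aa' as idx 2
Step 3: w='aa' (idx 2), next='c' -> output (2, 'c'), add 'aac' as idx 3
Step 4: w='' (idx 0), next='c' -> output (0, 'c'), add 'c' as idx 4
Step 5: w='c' (idx 4), next='a' -> output (4, 'a'), add 'ca' as idx 5
Step 6: w='ca' (idx 5), next='a' -> output (5, 'a'), add 'caa' as idx 6
Step 7: w='ca' (idx 5), end of input -> output (5, '')


Encoded: [(0, 'a'), (1, 'a'), (2, 'c'), (0, 'c'), (4, 'a'), (5, 'a'), (5, '')]


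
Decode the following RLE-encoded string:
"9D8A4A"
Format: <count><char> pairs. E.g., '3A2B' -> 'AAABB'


Expanding each <count><char> pair:
  9D -> 'DDDDDDDDD'
  8A -> 'AAAAAAAA'
  4A -> 'AAAA'

Decoded = DDDDDDDDDAAAAAAAAAAAA


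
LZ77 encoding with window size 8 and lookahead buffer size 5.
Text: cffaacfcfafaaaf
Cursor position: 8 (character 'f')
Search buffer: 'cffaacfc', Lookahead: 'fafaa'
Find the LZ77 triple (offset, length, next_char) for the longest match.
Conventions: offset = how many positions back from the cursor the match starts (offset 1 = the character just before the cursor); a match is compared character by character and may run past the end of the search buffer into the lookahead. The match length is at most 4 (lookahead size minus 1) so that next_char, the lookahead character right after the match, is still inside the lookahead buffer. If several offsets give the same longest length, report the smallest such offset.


Try each offset into the search buffer:
  offset=1 (pos 7, char 'c'): match length 0
  offset=2 (pos 6, char 'f'): match length 1
  offset=3 (pos 5, char 'c'): match length 0
  offset=4 (pos 4, char 'a'): match length 0
  offset=5 (pos 3, char 'a'): match length 0
  offset=6 (pos 2, char 'f'): match length 2
  offset=7 (pos 1, char 'f'): match length 1
  offset=8 (pos 0, char 'c'): match length 0
Longest match has length 2 at offset 6.
next_char = character at position 8 + 2 = 10 -> 'f'

Best match: offset=6, length=2 (matching 'fa' starting at position 2)
LZ77 triple: (6, 2, 'f')


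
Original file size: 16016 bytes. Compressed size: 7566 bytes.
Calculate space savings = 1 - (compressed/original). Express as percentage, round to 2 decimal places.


ratio = compressed/original = 7566/16016 = 0.472403
savings = 1 - ratio = 1 - 0.472403 = 0.527597
as a percentage: 0.527597 * 100 = 52.76%

Space savings = 1 - 7566/16016 = 52.76%


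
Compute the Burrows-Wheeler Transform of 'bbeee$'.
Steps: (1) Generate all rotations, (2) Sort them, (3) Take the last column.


Rotations (sorted):
  0: $bbeee -> last char: e
  1: bbeee$ -> last char: $
  2: beee$b -> last char: b
  3: e$bbee -> last char: e
  4: ee$bbe -> last char: e
  5: eee$bb -> last char: b


BWT = e$beeb


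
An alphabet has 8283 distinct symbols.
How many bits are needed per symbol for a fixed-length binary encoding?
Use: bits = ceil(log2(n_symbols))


log2(8283) = 13.0159
Bracket: 2^13 = 8192 < 8283 <= 2^14 = 16384
So ceil(log2(8283)) = 14

bits = ceil(log2(8283)) = ceil(13.0159) = 14 bits


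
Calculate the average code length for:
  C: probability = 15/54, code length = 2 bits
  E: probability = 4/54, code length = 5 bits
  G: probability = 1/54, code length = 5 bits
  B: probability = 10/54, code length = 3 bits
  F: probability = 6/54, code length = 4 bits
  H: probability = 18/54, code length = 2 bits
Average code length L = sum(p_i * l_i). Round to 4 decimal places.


Weighted contributions p_i * l_i:
  C: (15/54) * 2 = 30/54
  E: (4/54) * 5 = 20/54
  G: (1/54) * 5 = 5/54
  B: (10/54) * 3 = 30/54
  F: (6/54) * 4 = 24/54
  H: (18/54) * 2 = 36/54
Sum = (30 + 20 + 5 + 30 + 24 + 36)/54 = 145/54

L = 145/54 = 2.6852 bits/symbol


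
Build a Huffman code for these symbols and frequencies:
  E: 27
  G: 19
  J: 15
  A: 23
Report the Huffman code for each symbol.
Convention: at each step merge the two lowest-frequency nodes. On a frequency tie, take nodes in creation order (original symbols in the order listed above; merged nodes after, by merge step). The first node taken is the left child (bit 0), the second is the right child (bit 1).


Huffman tree construction:
Step 1: Merge J(15) + G(19) = 34
Step 2: Merge A(23) + E(27) = 50
Step 3: Merge (J+G)(34) + (A+E)(50) = 84
Read each symbol's code off the tree from the root (left child = 0, right child = 1).

Codes:
  E: 11 (length 2)
  G: 01 (length 2)
  J: 00 (length 2)
  A: 10 (length 2)
Average code length: 168/84 = 2.0000 bits/symbol


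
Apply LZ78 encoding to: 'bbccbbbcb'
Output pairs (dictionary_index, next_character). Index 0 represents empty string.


LZ78 encoding steps:
Dictionary: {0: ''}
Step 1: w='' (idx 0), next='b' -> output (0, 'b'), add 'b' as idx 1
Step 2: w='b' (idx 1), next='c' -> output (1, 'c'), add 'bc' as idx 2
Step 3: w='' (idx 0), next='c' -> output (0, 'c'), add 'c' as idx 3
Step 4: w='b' (idx 1), next='b' -> output (1, 'b'), add 'bb' as idx 4
Step 5: w='bc' (idx 2), next='b' -> output (2, 'b'), add 'bcb' as idx 5


Encoded: [(0, 'b'), (1, 'c'), (0, 'c'), (1, 'b'), (2, 'b')]


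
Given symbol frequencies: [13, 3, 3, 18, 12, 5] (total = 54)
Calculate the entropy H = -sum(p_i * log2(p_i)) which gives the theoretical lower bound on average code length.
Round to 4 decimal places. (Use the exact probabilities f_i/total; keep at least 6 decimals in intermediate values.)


Per-symbol terms -p_i * log2(p_i) with p_i = f_i/54:
  p = 13/54 = 0.240741: log2(p) = -2.054448, -p*log2(p) = 0.494589
  p = 3/54 = 0.055556: log2(p) = -4.169925, -p*log2(p) = 0.231663
  p = 3/54 = 0.055556: log2(p) = -4.169925, -p*log2(p) = 0.231663
  p = 18/54 = 0.333333: log2(p) = -1.584963, -p*log2(p) = 0.528321
  p = 12/54 = 0.222222: log2(p) = -2.169925, -p*log2(p) = 0.482206
  p = 5/54 = 0.092593: log2(p) = -3.432959, -p*log2(p) = 0.317867
H = 0.494589 + 0.231663 + 0.231663 + 0.528321 + 0.482206 + 0.317867 = 2.286309

H = 2.2863 bits/symbol


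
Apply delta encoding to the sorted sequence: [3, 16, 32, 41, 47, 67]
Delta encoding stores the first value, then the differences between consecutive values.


First value: 3
Deltas:
  16 - 3 = 13
  32 - 16 = 16
  41 - 32 = 9
  47 - 41 = 6
  67 - 47 = 20


Delta encoded: [3, 13, 16, 9, 6, 20]


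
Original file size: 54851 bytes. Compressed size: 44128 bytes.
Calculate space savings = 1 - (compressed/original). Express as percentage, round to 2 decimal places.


ratio = compressed/original = 44128/54851 = 0.804507
savings = 1 - ratio = 1 - 0.804507 = 0.195493
as a percentage: 0.195493 * 100 = 19.55%

Space savings = 1 - 44128/54851 = 19.55%


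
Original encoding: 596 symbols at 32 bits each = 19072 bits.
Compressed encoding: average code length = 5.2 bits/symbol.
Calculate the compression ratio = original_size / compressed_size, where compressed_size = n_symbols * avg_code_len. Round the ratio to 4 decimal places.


original_size = n_symbols * orig_bits = 596 * 32 = 19072 bits
compressed_size = n_symbols * avg_code_len = 596 * 5.2 = 3099.2 bits
ratio = original_size / compressed_size = 19072 / 3099.2 = 6.1538

Compression ratio = 6.1538


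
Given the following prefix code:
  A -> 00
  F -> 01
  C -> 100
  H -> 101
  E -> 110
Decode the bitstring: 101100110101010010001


Decoding step by step:
Bits 101 -> H
Bits 100 -> C
Bits 110 -> E
Bits 101 -> H
Bits 01 -> F
Bits 00 -> A
Bits 100 -> C
Bits 01 -> F


Decoded message: HCEHFACF


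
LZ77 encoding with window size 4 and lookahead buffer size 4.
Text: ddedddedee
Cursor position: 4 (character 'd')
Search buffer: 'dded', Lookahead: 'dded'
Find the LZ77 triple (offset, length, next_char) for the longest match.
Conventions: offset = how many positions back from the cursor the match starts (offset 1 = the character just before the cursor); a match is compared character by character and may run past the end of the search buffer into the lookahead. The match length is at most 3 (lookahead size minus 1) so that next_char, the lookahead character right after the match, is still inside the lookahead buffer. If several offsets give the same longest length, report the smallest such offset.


Try each offset into the search buffer:
  offset=1 (pos 3, char 'd'): match length 2
  offset=2 (pos 2, char 'e'): match length 0
  offset=3 (pos 1, char 'd'): match length 1
  offset=4 (pos 0, char 'd'): match length 3
Longest match has length 3 at offset 4.
next_char = character at position 4 + 3 = 7 -> 'd'

Best match: offset=4, length=3 (matching 'dde' starting at position 0)
LZ77 triple: (4, 3, 'd')


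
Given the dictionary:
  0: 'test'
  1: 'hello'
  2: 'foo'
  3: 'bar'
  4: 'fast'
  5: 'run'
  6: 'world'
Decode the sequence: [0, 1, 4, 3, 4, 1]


Look up each index in the dictionary:
  0 -> 'test'
  1 -> 'hello'
  4 -> 'fast'
  3 -> 'bar'
  4 -> 'fast'
  1 -> 'hello'

Decoded: "test hello fast bar fast hello"


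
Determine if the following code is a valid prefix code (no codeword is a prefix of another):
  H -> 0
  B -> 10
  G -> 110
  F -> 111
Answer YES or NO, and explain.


Checking each pair (does one codeword prefix another?):
  H='0' vs B='10': no prefix
  H='0' vs G='110': no prefix
  H='0' vs F='111': no prefix
  B='10' vs H='0': no prefix
  B='10' vs G='110': no prefix
  B='10' vs F='111': no prefix
  G='110' vs H='0': no prefix
  G='110' vs B='10': no prefix
  G='110' vs F='111': no prefix
  F='111' vs H='0': no prefix
  F='111' vs B='10': no prefix
  F='111' vs G='110': no prefix
No violation found over all pairs.

YES -- this is a valid prefix code. No codeword is a prefix of any other codeword.


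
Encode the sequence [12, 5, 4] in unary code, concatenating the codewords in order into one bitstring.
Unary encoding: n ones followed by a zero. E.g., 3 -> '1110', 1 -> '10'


Encode each number as n ones followed by a terminating 0:
  12 -> 1111111111110 (13 bits)
  5 -> 111110 (6 bits)
  4 -> 11110 (5 bits)
Total length = 13 + 6 + 5 = 24 bits.

Unary([12, 5, 4]) = 111111111111011111011110 (24 bits)


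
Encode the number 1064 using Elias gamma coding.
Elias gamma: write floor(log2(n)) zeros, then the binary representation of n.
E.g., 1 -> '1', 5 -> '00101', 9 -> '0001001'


num_bits = floor(log2(1064)) + 1 = 11
leading_zeros = num_bits - 1 = 10
binary(1064) = 10000101000

Elias gamma(1064) = '0000000000' + '10000101000' = 000000000010000101000 (21 bits)


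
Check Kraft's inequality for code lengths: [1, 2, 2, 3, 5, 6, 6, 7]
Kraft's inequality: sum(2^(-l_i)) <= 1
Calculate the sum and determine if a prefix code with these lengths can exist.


Sum = 2^(-1) + 2^(-2) + 2^(-2) + 2^(-3) + 2^(-5) + 2^(-6) + 2^(-6) + 2^(-7)
    = 0.5 + 0.25 + 0.25 + 0.125 + 0.03125 + 0.015625 + 0.015625 + 0.0078125
    = 153/128 = 1.1953125
Since 1.1953125 > 1, Kraft's inequality is NOT satisfied.
A prefix code with these lengths CANNOT exist.

Kraft sum = 1.1953125. Not satisfied.


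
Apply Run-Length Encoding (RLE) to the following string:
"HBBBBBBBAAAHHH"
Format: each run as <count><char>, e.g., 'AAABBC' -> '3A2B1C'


Scanning runs left to right:
  i=0: run of 'H' x 1 -> '1H'
  i=1: run of 'B' x 7 -> '7B'
  i=8: run of 'A' x 3 -> '3A'
  i=11: run of 'H' x 3 -> '3H'

RLE = 1H7B3A3H


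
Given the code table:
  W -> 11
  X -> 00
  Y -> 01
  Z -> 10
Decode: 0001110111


Decoding:
00 -> X
01 -> Y
11 -> W
01 -> Y
11 -> W


Result: XYWYW


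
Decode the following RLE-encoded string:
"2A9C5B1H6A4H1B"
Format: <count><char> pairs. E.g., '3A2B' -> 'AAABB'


Expanding each <count><char> pair:
  2A -> 'AA'
  9C -> 'CCCCCCCCC'
  5B -> 'BBBBB'
  1H -> 'H'
  6A -> 'AAAAAA'
  4H -> 'HHHH'
  1B -> 'B'

Decoded = AACCCCCCCCCBBBBBHAAAAAAHHHHB


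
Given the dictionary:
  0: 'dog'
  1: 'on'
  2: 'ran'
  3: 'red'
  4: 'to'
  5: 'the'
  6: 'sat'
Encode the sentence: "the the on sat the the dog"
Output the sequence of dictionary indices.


Look up each word in the dictionary:
  'the' -> 5
  'the' -> 5
  'on' -> 1
  'sat' -> 6
  'the' -> 5
  'the' -> 5
  'dog' -> 0

Encoded: [5, 5, 1, 6, 5, 5, 0]


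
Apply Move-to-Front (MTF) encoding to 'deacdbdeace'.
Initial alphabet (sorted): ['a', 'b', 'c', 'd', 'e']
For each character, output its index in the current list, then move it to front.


MTF encoding:
'd': index 3 in ['a', 'b', 'c', 'd', 'e'] -> ['d', 'a', 'b', 'c', 'e']
'e': index 4 in ['d', 'a', 'b', 'c', 'e'] -> ['e', 'd', 'a', 'b', 'c']
'a': index 2 in ['e', 'd', 'a', 'b', 'c'] -> ['a', 'e', 'd', 'b', 'c']
'c': index 4 in ['a', 'e', 'd', 'b', 'c'] -> ['c', 'a', 'e', 'd', 'b']
'd': index 3 in ['c', 'a', 'e', 'd', 'b'] -> ['d', 'c', 'a', 'e', 'b']
'b': index 4 in ['d', 'c', 'a', 'e', 'b'] -> ['b', 'd', 'c', 'a', 'e']
'd': index 1 in ['b', 'd', 'c', 'a', 'e'] -> ['d', 'b', 'c', 'a', 'e']
'e': index 4 in ['d', 'b', 'c', 'a', 'e'] -> ['e', 'd', 'b', 'c', 'a']
'a': index 4 in ['e', 'd', 'b', 'c', 'a'] -> ['a', 'e', 'd', 'b', 'c']
'c': index 4 in ['a', 'e', 'd', 'b', 'c'] -> ['c', 'a', 'e', 'd', 'b']
'e': index 2 in ['c', 'a', 'e', 'd', 'b'] -> ['e', 'c', 'a', 'd', 'b']


Output: [3, 4, 2, 4, 3, 4, 1, 4, 4, 4, 2]


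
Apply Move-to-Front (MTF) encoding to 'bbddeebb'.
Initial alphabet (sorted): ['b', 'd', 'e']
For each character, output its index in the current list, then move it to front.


MTF encoding:
'b': index 0 in ['b', 'd', 'e'] -> ['b', 'd', 'e']
'b': index 0 in ['b', 'd', 'e'] -> ['b', 'd', 'e']
'd': index 1 in ['b', 'd', 'e'] -> ['d', 'b', 'e']
'd': index 0 in ['d', 'b', 'e'] -> ['d', 'b', 'e']
'e': index 2 in ['d', 'b', 'e'] -> ['e', 'd', 'b']
'e': index 0 in ['e', 'd', 'b'] -> ['e', 'd', 'b']
'b': index 2 in ['e', 'd', 'b'] -> ['b', 'e', 'd']
'b': index 0 in ['b', 'e', 'd'] -> ['b', 'e', 'd']


Output: [0, 0, 1, 0, 2, 0, 2, 0]


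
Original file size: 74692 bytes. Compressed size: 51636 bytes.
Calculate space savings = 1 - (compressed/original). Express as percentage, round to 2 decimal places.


ratio = compressed/original = 51636/74692 = 0.691319
savings = 1 - ratio = 1 - 0.691319 = 0.308681
as a percentage: 0.308681 * 100 = 30.87%

Space savings = 1 - 51636/74692 = 30.87%
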